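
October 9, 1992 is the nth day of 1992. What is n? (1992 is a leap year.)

Days in months before October: 31 + 29 + 31 + 30 + 31 + 30 + 31 + 31 + 30 = 274.
Plus 9 days into October → day 283.

283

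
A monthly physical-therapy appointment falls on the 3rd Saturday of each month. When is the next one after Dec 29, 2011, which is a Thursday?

Jan 21, 2012

Dec 2011 starts on a Thursday; its first Saturday is the 3rd, so the 3rd Saturday is the 17th — Dec 17, 2011.
That is not after Dec 29, 2011, so look at Jan 2012.
Jan 2012 starts on a Sunday; its first Saturday is the 7th, so the 3rd Saturday is the 21st — Jan 21, 2012.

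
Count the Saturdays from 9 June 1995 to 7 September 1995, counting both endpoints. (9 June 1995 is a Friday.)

9 June 1995 is a Friday; the first Saturday on or after it is 10 June 1995 (1 day later).
From 10 June 1995 to 7 September 1995: 20 + 31 + 31 + 7 = 89 days (rest of June, July, August, September).
89 ÷ 7 = 12 full weeks with remainder 5, so 12 more Saturdays after the first → 13.

13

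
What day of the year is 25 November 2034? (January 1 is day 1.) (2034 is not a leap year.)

Days in months before November: 31 + 28 + 31 + 30 + 31 + 30 + 31 + 31 + 30 + 31 = 304.
Plus 25 days into November → day 329.

329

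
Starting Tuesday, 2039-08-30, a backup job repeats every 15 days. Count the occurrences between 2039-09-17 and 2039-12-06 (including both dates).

5

Occurrences land 15·i days after 2039-08-30 for i = 0, 1, 2, …
2039-09-17 is 18 days after the start; 18 ÷ 15 = 1 remainder 3; since the remainder is 3, round up to i = 2. First occurrence in the window: #3 on 2039-09-29 (2×15 = 30 days in).
2039-12-06 is 98 days after the start; 98 ÷ 15 = 6 remainder 8. Last occurrence in the window: #7 on 2039-11-28.
Occurrences #3 through #7: 5 in total.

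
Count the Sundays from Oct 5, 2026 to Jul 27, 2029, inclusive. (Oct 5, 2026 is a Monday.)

Oct 5, 2026 is a Monday; the first Sunday on or after it is Oct 11, 2026 (6 days later).
From Oct 11, 2026 to Jul 27, 2029: 81 + 365 + 366 + 208 = 1020 days (rest of 2026, 2027, 2028, to Jul 27, 2029 in 2029).
1020 ÷ 7 = 145 full weeks with remainder 5, so 145 more Sundays after the first → 146.

146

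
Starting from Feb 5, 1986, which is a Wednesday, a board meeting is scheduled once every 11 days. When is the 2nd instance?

Feb 16, 1986

The 2nd occurrence is 1 interval after the first: 1 × 11 = 11 days after Feb 5, 1986.
11 days later is Feb 16, 1986.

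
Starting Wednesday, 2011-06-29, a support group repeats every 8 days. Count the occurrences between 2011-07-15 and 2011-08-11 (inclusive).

Occurrences land 8·i days after 2011-06-29 for i = 0, 1, 2, …
2011-07-15 is 16 days after the start; 16 ÷ 8 = 2 remainder 0. First occurrence in the window: #3 on 2011-07-15 (2×8 = 16 days in).
2011-08-11 is 43 days after the start; 43 ÷ 8 = 5 remainder 3. Last occurrence in the window: #6 on 2011-08-08.
Occurrences #3 through #6: 4 in total.

4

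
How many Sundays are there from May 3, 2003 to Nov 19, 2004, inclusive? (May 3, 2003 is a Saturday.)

May 3, 2003 is a Saturday; the first Sunday on or after it is May 4, 2003 (1 day later).
From May 4, 2003 to Nov 19, 2004: 241 + 324 = 565 days (rest of 2003, to Nov 19, 2004 in 2004).
565 ÷ 7 = 80 full weeks with remainder 5, so 80 more Sundays after the first → 81.

81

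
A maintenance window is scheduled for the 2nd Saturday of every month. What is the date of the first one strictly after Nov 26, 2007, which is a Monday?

Dec 8, 2007

Nov 2007 starts on a Thursday; its first Saturday is the 3rd, so the 2nd Saturday is the 10th — Nov 10, 2007.
That is not after Nov 26, 2007, so look at Dec 2007.
Dec 2007 starts on a Saturday; its first Saturday is the 1st, so the 2nd Saturday is the 8th — Dec 8, 2007.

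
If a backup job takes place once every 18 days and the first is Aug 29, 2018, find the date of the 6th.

The 6th occurrence is 5 intervals after the first: 5 × 18 = 90 days after Aug 29, 2018.
Aug has 31 days — 2 days to the end of Aug leaves 88.
Sep has 30 days (58 left).
Oct has 31 days (27 left).
27 days into Nov → Nov 27, 2018.

Nov 27, 2018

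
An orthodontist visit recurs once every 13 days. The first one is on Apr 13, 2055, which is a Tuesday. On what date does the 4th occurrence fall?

May 22, 2055

The 4th occurrence is 3 intervals after the first: 3 × 13 = 39 days after Apr 13, 2055.
Apr has 30 days — 17 days to the end of Apr leaves 22.
22 days into May → May 22, 2055.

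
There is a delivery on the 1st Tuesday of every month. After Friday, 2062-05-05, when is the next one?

2062-06-06

May 2062 starts on a Monday, so its 1st Tuesday is 2062-05-02 (1 day in).
That is not after 2062-05-05, so look at June 2062.
June 2062 starts on a Thursday, so its 1st Tuesday is 2062-06-06 (5 days in).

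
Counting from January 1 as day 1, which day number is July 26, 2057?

207

Days in months before July: 31 + 28 + 31 + 30 + 31 + 30 = 181.
Plus 26 days into July → day 207.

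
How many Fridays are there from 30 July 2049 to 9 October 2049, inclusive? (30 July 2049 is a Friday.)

11

30 July 2049 is a Friday; the first Friday on or after it is 30 July 2049.
From 30 July 2049 to 9 October 2049: 1 + 31 + 30 + 9 = 71 days (rest of July, August, September, October).
71 ÷ 7 = 10 full weeks with remainder 1, so 10 more Fridays after the first → 11.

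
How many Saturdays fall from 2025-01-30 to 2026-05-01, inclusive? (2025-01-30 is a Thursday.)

2025-01-30 is a Thursday; the first Saturday on or after it is 2025-02-01 (2 days later).
From 2025-02-01 to 2026-05-01: 333 + 121 = 454 days (rest of 2025, to 2026-05-01 in 2026).
454 ÷ 7 = 64 full weeks with remainder 6, so 64 more Saturdays after the first → 65.

65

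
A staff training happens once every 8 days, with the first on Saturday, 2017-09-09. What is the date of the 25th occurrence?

2018-03-20

The 25th occurrence is 24 intervals after the first: 24 × 8 = 192 days after 2017-09-09.
September has 30 days — 21 days to the end of September leaves 171.
October has 31 days (140 left).
November has 30 days (110 left).
December has 31 days (79 left).
January has 31 days (48 left).
February has 28 days (20 left).
20 days into March → 2018-03-20.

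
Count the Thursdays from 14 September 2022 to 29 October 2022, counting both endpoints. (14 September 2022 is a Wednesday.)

14 September 2022 is a Wednesday; the first Thursday on or after it is 15 September 2022 (1 day later).
From 15 September 2022 to 29 October 2022: 15 + 29 = 44 days (rest of September, October).
44 ÷ 7 = 6 full weeks with remainder 2, so 6 more Thursdays after the first → 7.

7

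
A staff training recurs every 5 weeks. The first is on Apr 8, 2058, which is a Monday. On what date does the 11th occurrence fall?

The 11th occurrence is 10 intervals after the first: 10 × 35 = 350 days after Apr 8, 2058.
Apr has 30 days — 22 days to the end of Apr leaves 328.
May has 31 days (297 left).
Jun has 30 days (267 left).
Jul has 31 days (236 left).
Aug has 31 days (205 left).
Sep has 30 days (175 left).
Oct has 31 days (144 left).
Nov has 30 days (114 left).
Dec has 31 days (83 left).
Jan has 31 days (52 left).
Feb has 28 days (24 left).
24 days into Mar → Mar 24, 2059.

Mar 24, 2059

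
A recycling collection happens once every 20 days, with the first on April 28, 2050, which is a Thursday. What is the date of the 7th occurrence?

August 26, 2050

The 7th occurrence is 6 intervals after the first: 6 × 20 = 120 days after April 28, 2050.
April has 30 days — 2 days to the end of April leaves 118.
May has 31 days (87 left).
June has 30 days (57 left).
July has 31 days (26 left).
26 days into August → August 26, 2050.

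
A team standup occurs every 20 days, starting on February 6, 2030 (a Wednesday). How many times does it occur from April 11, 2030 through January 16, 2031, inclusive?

Occurrences land 20·i days after February 6, 2030 for i = 0, 1, 2, …
April 11, 2030 is 64 days after the start; 64 ÷ 20 = 3 remainder 4; since the remainder is 4, round up to i = 4. First occurrence in the window: #5 on April 27, 2030 (4×20 = 80 days in).
January 16, 2031 is 344 days after the start; 344 ÷ 20 = 17 remainder 4. Last occurrence in the window: #18 on January 12, 2031.
Occurrences #5 through #18: 14 in total.

14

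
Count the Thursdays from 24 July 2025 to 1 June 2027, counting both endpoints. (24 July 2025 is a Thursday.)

97

24 July 2025 is a Thursday; the first Thursday on or after it is 24 July 2025.
From 24 July 2025 to 1 June 2027: 160 + 365 + 152 = 677 days (rest of 2025, 2026, to 1 June 2027 in 2027).
677 ÷ 7 = 96 full weeks with remainder 5, so 96 more Thursdays after the first → 97.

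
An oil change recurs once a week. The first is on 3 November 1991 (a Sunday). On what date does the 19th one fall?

8 March 1992

The 19th occurrence is 18 intervals after the first: 18 × 7 = 126 days after 3 November 1991.
November has 30 days — 27 days to the end of November leaves 99.
December has 31 days (68 left).
January has 31 days (37 left).
February has 29 days (8 left).
8 days into March → 8 March 1992.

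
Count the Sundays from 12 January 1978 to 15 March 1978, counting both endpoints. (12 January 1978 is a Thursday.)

9

12 January 1978 is a Thursday; the first Sunday on or after it is 15 January 1978 (3 days later).
From 15 January 1978 to 15 March 1978: 16 + 28 + 15 = 59 days (rest of January, February, March).
59 ÷ 7 = 8 full weeks with remainder 3, so 8 more Sundays after the first → 9.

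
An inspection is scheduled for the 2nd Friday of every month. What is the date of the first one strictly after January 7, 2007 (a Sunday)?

January 2007 starts on a Monday; its first Friday is the 5th, so the 2nd Friday is the 12th — January 12, 2007.
January 12, 2007 is after January 7, 2007, so that is the next one.

January 12, 2007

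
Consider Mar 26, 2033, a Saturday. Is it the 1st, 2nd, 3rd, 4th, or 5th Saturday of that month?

Day 26 falls in week ⌈26/7⌉ of the month.
Days 1–7 hold the 1st Saturday, 8–14 the 2nd, 15–21 the 3rd, 22–28 the 4th, 29–31 the 5th.
26 is in the range for the 4th.

4th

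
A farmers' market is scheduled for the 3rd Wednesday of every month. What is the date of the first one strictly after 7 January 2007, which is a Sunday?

January 2007 starts on a Monday; its first Wednesday is the 3rd, so the 3rd Wednesday is the 17th — 17 January 2007.
17 January 2007 is after 7 January 2007, so that is the next one.

17 January 2007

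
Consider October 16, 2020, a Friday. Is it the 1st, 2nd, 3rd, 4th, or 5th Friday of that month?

Day 16 falls in week ⌈16/7⌉ of the month.
Days 1–7 hold the 1st Friday, 8–14 the 2nd, 15–21 the 3rd, 22–28 the 4th, 29–31 the 5th.
16 is in the range for the 3rd.

3rd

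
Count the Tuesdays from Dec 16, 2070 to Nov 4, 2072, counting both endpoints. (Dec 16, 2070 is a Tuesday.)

Dec 16, 2070 is a Tuesday; the first Tuesday on or after it is Dec 16, 2070.
From Dec 16, 2070 to Nov 4, 2072: 15 + 365 + 309 = 689 days (rest of 2070, 2071, to Nov 4, 2072 in 2072).
689 ÷ 7 = 98 full weeks with remainder 3, so 98 more Tuesdays after the first → 99.

99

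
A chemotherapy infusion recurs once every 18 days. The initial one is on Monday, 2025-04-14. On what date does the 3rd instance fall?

The 3rd occurrence is 2 intervals after the first: 2 × 18 = 36 days after 2025-04-14.
April has 30 days — 16 days to the end of April leaves 20.
20 days into May → 2025-05-20.

2025-05-20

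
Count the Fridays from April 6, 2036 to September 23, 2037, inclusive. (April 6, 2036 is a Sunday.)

76

April 6, 2036 is a Sunday; the first Friday on or after it is April 11, 2036 (5 days later).
From April 11, 2036 to September 23, 2037: 264 + 266 = 530 days (rest of 2036, to September 23, 2037 in 2037).
530 ÷ 7 = 75 full weeks with remainder 5, so 75 more Fridays after the first → 76.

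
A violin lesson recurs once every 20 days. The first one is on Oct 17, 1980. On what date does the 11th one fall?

May 5, 1981

The 11th occurrence is 10 intervals after the first: 10 × 20 = 200 days after Oct 17, 1980.
Oct has 31 days — 14 days to the end of Oct leaves 186.
Nov has 30 days (156 left).
Dec has 31 days (125 left).
Jan has 31 days (94 left).
Feb has 28 days (66 left).
Mar has 31 days (35 left).
Apr has 30 days (5 left).
5 days into May → May 5, 1981.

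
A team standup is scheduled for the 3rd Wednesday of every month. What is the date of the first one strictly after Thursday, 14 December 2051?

20 December 2051

December 2051 starts on a Friday; its first Wednesday is the 6th, so the 3rd Wednesday is the 20th — 20 December 2051.
20 December 2051 is after 14 December 2051, so that is the next one.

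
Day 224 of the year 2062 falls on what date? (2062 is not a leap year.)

2062-08-12

January has 31 days (224 − 31 = 193 remain).
February has 28 days (193 − 28 = 165 remain).
March has 31 days (165 − 31 = 134 remain).
April has 30 days (134 − 30 = 104 remain).
May has 31 days (104 − 31 = 73 remain).
June has 30 days (73 − 30 = 43 remain).
July has 31 days (43 − 31 = 12 remain).
12 into August → August 12.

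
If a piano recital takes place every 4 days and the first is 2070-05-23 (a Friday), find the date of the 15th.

2070-07-18

The 15th occurrence is 14 intervals after the first: 14 × 4 = 56 days after 2070-05-23.
May has 31 days — 8 days to the end of May leaves 48.
June has 30 days (18 left).
18 days into July → 2070-07-18.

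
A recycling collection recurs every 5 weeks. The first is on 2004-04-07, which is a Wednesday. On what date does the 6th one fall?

2004-09-29

The 6th occurrence is 5 intervals after the first: 5 × 35 = 175 days after 2004-04-07.
April has 30 days — 23 days to the end of April leaves 152.
May has 31 days (121 left).
June has 30 days (91 left).
July has 31 days (60 left).
August has 31 days (29 left).
29 days into September → 2004-09-29.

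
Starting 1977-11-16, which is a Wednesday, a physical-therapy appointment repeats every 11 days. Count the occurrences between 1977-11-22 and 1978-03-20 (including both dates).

Occurrences land 11·i days after 1977-11-16 for i = 0, 1, 2, …
1977-11-22 is 6 days after the start; 6 ÷ 11 = 0 remainder 6; since the remainder is 6, round up to i = 1. First occurrence in the window: #2 on 1977-11-27 (1×11 = 11 days in).
1978-03-20 is 124 days after the start; 124 ÷ 11 = 11 remainder 3. Last occurrence in the window: #12 on 1978-03-17.
Occurrences #2 through #12: 11 in total.

11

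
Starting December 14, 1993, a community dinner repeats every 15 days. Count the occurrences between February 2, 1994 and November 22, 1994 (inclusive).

Occurrences land 15·i days after December 14, 1993 for i = 0, 1, 2, …
February 2, 1994 is 50 days after the start; 50 ÷ 15 = 3 remainder 5; since the remainder is 5, round up to i = 4. First occurrence in the window: #5 on February 12, 1994 (4×15 = 60 days in).
November 22, 1994 is 343 days after the start; 343 ÷ 15 = 22 remainder 13. Last occurrence in the window: #23 on November 9, 1994.
Occurrences #5 through #23: 19 in total.

19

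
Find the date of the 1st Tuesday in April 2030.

April 2030 begins on a Monday, so the first Tuesday is April 2 (1 day later).

2 April 2030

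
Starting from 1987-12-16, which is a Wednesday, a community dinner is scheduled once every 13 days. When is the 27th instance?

1988-11-18

The 27th occurrence is 26 intervals after the first: 26 × 13 = 338 days after 1987-12-16.
December has 31 days — 15 days to the end of December leaves 323.
January has 31 days (292 left).
February has 29 days (263 left).
March has 31 days (232 left).
April has 30 days (202 left).
May has 31 days (171 left).
June has 30 days (141 left).
July has 31 days (110 left).
August has 31 days (79 left).
September has 30 days (49 left).
October has 31 days (18 left).
18 days into November → 1988-11-18.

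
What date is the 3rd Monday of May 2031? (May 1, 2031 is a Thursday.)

19 May 2031

May 2031 begins on a Thursday, so the first Monday is May 5 (4 days later).
The 3rd Monday is 2 weeks later: 5 + 14 = 19.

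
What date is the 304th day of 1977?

October 31, 1977

January has 31 days (304 − 31 = 273 remain).
February has 28 days (273 − 28 = 245 remain).
March has 31 days (245 − 31 = 214 remain).
April has 30 days (214 − 30 = 184 remain).
May has 31 days (184 − 31 = 153 remain).
June has 30 days (153 − 30 = 123 remain).
July has 31 days (123 − 31 = 92 remain).
August has 31 days (92 − 31 = 61 remain).
September has 30 days (61 − 30 = 31 remain).
31 into October → October 31.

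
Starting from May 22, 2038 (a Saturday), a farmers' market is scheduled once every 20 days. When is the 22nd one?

The 22nd occurrence is 21 intervals after the first: 21 × 20 = 420 days after May 22, 2038.
May has 31 days — 9 days to the end of May leaves 411.
From end of May to end of 2038 is 214 days (197 left).
January has 31 days (166 left).
February has 28 days (138 left).
March has 31 days (107 left).
April has 30 days (77 left).
May has 31 days (46 left).
June has 30 days (16 left).
16 days into July → July 16, 2039.

July 16, 2039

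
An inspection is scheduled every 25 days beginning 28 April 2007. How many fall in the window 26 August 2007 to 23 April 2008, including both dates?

Occurrences land 25·i days after 28 April 2007 for i = 0, 1, 2, …
26 August 2007 is 120 days after the start; 120 ÷ 25 = 4 remainder 20; since the remainder is 20, round up to i = 5. First occurrence in the window: #6 on 31 August 2007 (5×25 = 125 days in).
23 April 2008 is 361 days after the start; 361 ÷ 25 = 14 remainder 11. Last occurrence in the window: #15 on 12 April 2008.
Occurrences #6 through #15: 10 in total.

10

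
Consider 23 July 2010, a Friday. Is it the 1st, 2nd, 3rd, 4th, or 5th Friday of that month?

Day 23 falls in week ⌈23/7⌉ of the month.
Days 1–7 hold the 1st Friday, 8–14 the 2nd, 15–21 the 3rd, 22–28 the 4th, 29–31 the 5th.
23 is in the range for the 4th.

4th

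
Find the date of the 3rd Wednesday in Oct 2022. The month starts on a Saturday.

Oct 19, 2022

Oct 2022 begins on a Saturday, so the first Wednesday is Oct 5 (4 days later).
The 3rd Wednesday is 2 weeks later: 5 + 14 = 19.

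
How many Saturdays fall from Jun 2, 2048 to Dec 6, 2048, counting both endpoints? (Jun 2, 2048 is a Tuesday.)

27

Jun 2, 2048 is a Tuesday; the first Saturday on or after it is Jun 6, 2048 (4 days later).
From Jun 6, 2048 to Dec 6, 2048: 24 + 31 + 31 + 30 + 31 + 30 + 6 = 183 days (rest of Jun, Jul, Aug, Sep, Oct, Nov, Dec).
183 ÷ 7 = 26 full weeks with remainder 1, so 26 more Saturdays after the first → 27.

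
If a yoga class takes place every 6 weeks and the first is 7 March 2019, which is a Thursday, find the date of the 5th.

22 August 2019

The 5th occurrence is 4 intervals after the first: 4 × 42 = 168 days after 7 March 2019.
March has 31 days — 24 days to the end of March leaves 144.
April has 30 days (114 left).
May has 31 days (83 left).
June has 30 days (53 left).
July has 31 days (22 left).
22 days into August → 22 August 2019.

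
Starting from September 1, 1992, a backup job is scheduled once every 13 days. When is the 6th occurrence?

The 6th occurrence is 5 intervals after the first: 5 × 13 = 65 days after September 1, 1992.
September has 30 days — 29 days to the end of September leaves 36.
October has 31 days (5 left).
5 days into November → November 5, 1992.

November 5, 1992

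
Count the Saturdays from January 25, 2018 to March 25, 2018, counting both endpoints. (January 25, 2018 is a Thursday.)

9

January 25, 2018 is a Thursday; the first Saturday on or after it is January 27, 2018 (2 days later).
From January 27, 2018 to March 25, 2018: 4 + 28 + 25 = 57 days (rest of January, February, March).
57 ÷ 7 = 8 full weeks with remainder 1, so 8 more Saturdays after the first → 9.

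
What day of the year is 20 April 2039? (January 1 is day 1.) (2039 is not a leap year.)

Days in months before April: 31 + 28 + 31 = 90.
Plus 20 days into April → day 110.

110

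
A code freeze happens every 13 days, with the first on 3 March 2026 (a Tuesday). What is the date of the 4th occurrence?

The 4th occurrence is 3 intervals after the first: 3 × 13 = 39 days after 3 March 2026.
March has 31 days — 28 days to the end of March leaves 11.
11 days into April → 11 April 2026.

11 April 2026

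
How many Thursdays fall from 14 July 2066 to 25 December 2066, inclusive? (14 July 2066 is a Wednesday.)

24

14 July 2066 is a Wednesday; the first Thursday on or after it is 15 July 2066 (1 day later).
From 15 July 2066 to 25 December 2066: 16 + 31 + 30 + 31 + 30 + 25 = 163 days (rest of July, August, September, October, November, December).
163 ÷ 7 = 23 full weeks with remainder 2, so 23 more Thursdays after the first → 24.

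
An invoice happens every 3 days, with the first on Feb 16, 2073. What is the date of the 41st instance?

Jun 16, 2073

The 41st occurrence is 40 intervals after the first: 40 × 3 = 120 days after Feb 16, 2073.
Feb has 28 days — 12 days to the end of Feb leaves 108.
Mar has 31 days (77 left).
Apr has 30 days (47 left).
May has 31 days (16 left).
16 days into Jun → Jun 16, 2073.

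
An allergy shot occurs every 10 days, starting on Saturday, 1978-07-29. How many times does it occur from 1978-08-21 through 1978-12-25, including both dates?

Occurrences land 10·i days after 1978-07-29 for i = 0, 1, 2, …
1978-08-21 is 23 days after the start; 23 ÷ 10 = 2 remainder 3; since the remainder is 3, round up to i = 3. First occurrence in the window: #4 on 1978-08-28 (3×10 = 30 days in).
1978-12-25 is 149 days after the start; 149 ÷ 10 = 14 remainder 9. Last occurrence in the window: #15 on 1978-12-16.
Occurrences #4 through #15: 12 in total.

12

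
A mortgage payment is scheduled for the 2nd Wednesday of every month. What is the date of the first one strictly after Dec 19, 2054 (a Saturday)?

Dec 2054 starts on a Tuesday; its first Wednesday is the 2nd, so the 2nd Wednesday is the 9th — Dec 9, 2054.
That is not after Dec 19, 2054, so look at Jan 2055.
Jan 2055 starts on a Friday; its first Wednesday is the 6th, so the 2nd Wednesday is the 13th — Jan 13, 2055.

Jan 13, 2055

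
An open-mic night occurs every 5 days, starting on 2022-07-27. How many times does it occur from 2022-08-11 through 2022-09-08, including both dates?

Occurrences land 5·i days after 2022-07-27 for i = 0, 1, 2, …
2022-08-11 is 15 days after the start; 15 ÷ 5 = 3 remainder 0. First occurrence in the window: #4 on 2022-08-11 (3×5 = 15 days in).
2022-09-08 is 43 days after the start; 43 ÷ 5 = 8 remainder 3. Last occurrence in the window: #9 on 2022-09-05.
Occurrences #4 through #9: 6 in total.

6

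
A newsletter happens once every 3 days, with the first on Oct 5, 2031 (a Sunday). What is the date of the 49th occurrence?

Feb 26, 2032

The 49th occurrence is 48 intervals after the first: 48 × 3 = 144 days after Oct 5, 2031.
Oct has 31 days — 26 days to the end of Oct leaves 118.
Nov has 30 days (88 left).
Dec has 31 days (57 left).
Jan has 31 days (26 left).
26 days into Feb → Feb 26, 2032.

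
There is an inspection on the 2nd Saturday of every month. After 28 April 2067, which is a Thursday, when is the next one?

April 2067 starts on a Friday; its first Saturday is the 2nd, so the 2nd Saturday is the 9th — 9 April 2067.
That is not after 28 April 2067, so look at May 2067.
May 2067 starts on a Sunday; its first Saturday is the 7th, so the 2nd Saturday is the 14th — 14 May 2067.

14 May 2067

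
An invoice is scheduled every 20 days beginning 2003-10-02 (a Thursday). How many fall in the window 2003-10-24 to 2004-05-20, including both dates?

Occurrences land 20·i days after 2003-10-02 for i = 0, 1, 2, …
2003-10-24 is 22 days after the start; 22 ÷ 20 = 1 remainder 2; since the remainder is 2, round up to i = 2. First occurrence in the window: #3 on 2003-11-11 (2×20 = 40 days in).
2004-05-20 is 231 days after the start; 231 ÷ 20 = 11 remainder 11. Last occurrence in the window: #12 on 2004-05-09.
Occurrences #3 through #12: 10 in total.

10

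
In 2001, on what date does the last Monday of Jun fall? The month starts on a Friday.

Jun 25, 2001

Jun 2001 begins on a Friday, so the first Monday is Jun 4 (3 days later).
Jun 2001 has 30 days. Adding weeks: 4, 11, 18, 25 — the last one ≤ 30 is the 25th.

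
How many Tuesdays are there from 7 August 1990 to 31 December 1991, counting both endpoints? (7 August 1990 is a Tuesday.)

7 August 1990 is a Tuesday; the first Tuesday on or after it is 7 August 1990.
From 7 August 1990 to 31 December 1991: 146 + 365 = 511 days (rest of 1990, to 31 December 1991 in 1991).
511 ÷ 7 = 73 full weeks with remainder 0, so 73 more Tuesdays after the first → 74.

74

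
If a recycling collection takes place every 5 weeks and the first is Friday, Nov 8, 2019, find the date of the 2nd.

Dec 13, 2019

The 2nd occurrence is 1 interval after the first: 1 × 35 = 35 days after Nov 8, 2019.
Nov has 30 days — 22 days to the end of Nov leaves 13.
13 days into Dec → Dec 13, 2019.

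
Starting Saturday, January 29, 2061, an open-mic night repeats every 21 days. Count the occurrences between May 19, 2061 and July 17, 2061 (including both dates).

3

Occurrences land 21·i days after January 29, 2061 for i = 0, 1, 2, …
May 19, 2061 is 110 days after the start; 110 ÷ 21 = 5 remainder 5; since the remainder is 5, round up to i = 6. First occurrence in the window: #7 on June 4, 2061 (6×21 = 126 days in).
July 17, 2061 is 169 days after the start; 169 ÷ 21 = 8 remainder 1. Last occurrence in the window: #9 on July 16, 2061.
Occurrences #7 through #9: 3 in total.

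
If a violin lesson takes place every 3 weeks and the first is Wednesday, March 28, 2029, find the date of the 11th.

October 24, 2029

The 11th occurrence is 10 intervals after the first: 10 × 21 = 210 days after March 28, 2029.
March has 31 days — 3 days to the end of March leaves 207.
April has 30 days (177 left).
May has 31 days (146 left).
June has 30 days (116 left).
July has 31 days (85 left).
August has 31 days (54 left).
September has 30 days (24 left).
24 days into October → October 24, 2029.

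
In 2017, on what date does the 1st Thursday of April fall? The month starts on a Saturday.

2017-04-06

April 2017 begins on a Saturday, so the first Thursday is April 6 (5 days later).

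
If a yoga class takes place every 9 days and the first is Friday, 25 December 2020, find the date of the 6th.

The 6th occurrence is 5 intervals after the first: 5 × 9 = 45 days after 25 December 2020.
December has 31 days — 6 days to the end of December leaves 39.
January has 31 days (8 left).
8 days into February → 8 February 2021.

8 February 2021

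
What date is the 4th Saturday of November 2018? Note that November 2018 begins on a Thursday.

24 November 2018

November 2018 begins on a Thursday, so the first Saturday is November 3 (2 days later).
The 4th Saturday is 3 weeks later: 3 + 21 = 24.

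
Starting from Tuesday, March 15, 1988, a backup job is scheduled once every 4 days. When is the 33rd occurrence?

The 33rd occurrence is 32 intervals after the first: 32 × 4 = 128 days after March 15, 1988.
March has 31 days — 16 days to the end of March leaves 112.
April has 30 days (82 left).
May has 31 days (51 left).
June has 30 days (21 left).
21 days into July → July 21, 1988.

July 21, 1988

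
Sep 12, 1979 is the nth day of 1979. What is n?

255

Days in months before Sep: 31 + 28 + 31 + 30 + 31 + 30 + 31 + 31 = 243.
Plus 12 days into Sep → day 255.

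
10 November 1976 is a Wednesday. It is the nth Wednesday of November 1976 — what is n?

Day 10 falls in week ⌈10/7⌉ of the month.
Days 1–7 hold the 1st Wednesday, 8–14 the 2nd, 15–21 the 3rd, 22–28 the 4th, 29–31 the 5th.
10 is in the range for the 2nd.

2nd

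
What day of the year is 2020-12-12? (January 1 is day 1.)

Days in months before December: 31 + 29 + 31 + 30 + 31 + 30 + 31 + 31 + 30 + 31 + 30 = 335.
Plus 12 days into December → day 347.

347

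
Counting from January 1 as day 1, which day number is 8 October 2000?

282

Days in months before October: 31 + 29 + 31 + 30 + 31 + 30 + 31 + 31 + 30 = 274.
Plus 8 days into October → day 282.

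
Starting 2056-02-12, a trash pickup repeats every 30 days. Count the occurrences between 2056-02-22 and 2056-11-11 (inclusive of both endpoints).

9

Occurrences land 30·i days after 2056-02-12 for i = 0, 1, 2, …
2056-02-22 is 10 days after the start; 10 ÷ 30 = 0 remainder 10; since the remainder is 10, round up to i = 1. First occurrence in the window: #2 on 2056-03-13 (1×30 = 30 days in).
2056-11-11 is 273 days after the start; 273 ÷ 30 = 9 remainder 3. Last occurrence in the window: #10 on 2056-11-08.
Occurrences #2 through #10: 9 in total.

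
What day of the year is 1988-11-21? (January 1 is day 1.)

326

Days in months before November: 31 + 29 + 31 + 30 + 31 + 30 + 31 + 31 + 30 + 31 = 305.
Plus 21 days into November → day 326.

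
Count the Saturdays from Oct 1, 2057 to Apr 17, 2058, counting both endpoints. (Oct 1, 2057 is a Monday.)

Oct 1, 2057 is a Monday; the first Saturday on or after it is Oct 6, 2057 (5 days later).
From Oct 6, 2057 to Apr 17, 2058: 25 + 30 + 31 + 31 + 28 + 31 + 17 = 193 days (rest of Oct, Nov, Dec, Jan, Feb, Mar, Apr).
193 ÷ 7 = 27 full weeks with remainder 4, so 27 more Saturdays after the first → 28.

28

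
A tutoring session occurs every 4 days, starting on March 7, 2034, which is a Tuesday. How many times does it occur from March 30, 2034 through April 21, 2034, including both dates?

6

Occurrences land 4·i days after March 7, 2034 for i = 0, 1, 2, …
March 30, 2034 is 23 days after the start; 23 ÷ 4 = 5 remainder 3; since the remainder is 3, round up to i = 6. First occurrence in the window: #7 on March 31, 2034 (6×4 = 24 days in).
April 21, 2034 is 45 days after the start; 45 ÷ 4 = 11 remainder 1. Last occurrence in the window: #12 on April 20, 2034.
Occurrences #7 through #12: 6 in total.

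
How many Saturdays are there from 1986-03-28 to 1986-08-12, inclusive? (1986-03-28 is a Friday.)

20

1986-03-28 is a Friday; the first Saturday on or after it is 1986-03-29 (1 day later).
From 1986-03-29 to 1986-08-12: 2 + 30 + 31 + 30 + 31 + 12 = 136 days (rest of March, April, May, June, July, August).
136 ÷ 7 = 19 full weeks with remainder 3, so 19 more Saturdays after the first → 20.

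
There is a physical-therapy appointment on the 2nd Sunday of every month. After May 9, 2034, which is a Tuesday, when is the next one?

May 2034 starts on a Monday; its first Sunday is the 7th, so the 2nd Sunday is the 14th — May 14, 2034.
May 14, 2034 is after May 9, 2034, so that is the next one.

May 14, 2034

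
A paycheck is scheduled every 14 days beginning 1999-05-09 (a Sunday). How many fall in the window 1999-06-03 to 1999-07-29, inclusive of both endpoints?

4

Occurrences land 14·i days after 1999-05-09 for i = 0, 1, 2, …
1999-06-03 is 25 days after the start; 25 ÷ 14 = 1 remainder 11; since the remainder is 11, round up to i = 2. First occurrence in the window: #3 on 1999-06-06 (2×14 = 28 days in).
1999-07-29 is 81 days after the start; 81 ÷ 14 = 5 remainder 11. Last occurrence in the window: #6 on 1999-07-18.
Occurrences #3 through #6: 4 in total.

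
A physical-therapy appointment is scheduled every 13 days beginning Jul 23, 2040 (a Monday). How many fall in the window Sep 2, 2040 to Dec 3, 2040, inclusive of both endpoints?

7

Occurrences land 13·i days after Jul 23, 2040 for i = 0, 1, 2, …
Sep 2, 2040 is 41 days after the start; 41 ÷ 13 = 3 remainder 2; since the remainder is 2, round up to i = 4. First occurrence in the window: #5 on Sep 13, 2040 (4×13 = 52 days in).
Dec 3, 2040 is 133 days after the start; 133 ÷ 13 = 10 remainder 3. Last occurrence in the window: #11 on Nov 30, 2040.
Occurrences #5 through #11: 7 in total.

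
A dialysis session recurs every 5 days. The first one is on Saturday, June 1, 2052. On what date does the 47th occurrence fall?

The 47th occurrence is 46 intervals after the first: 46 × 5 = 230 days after June 1, 2052.
June has 30 days — 29 days to the end of June leaves 201.
July has 31 days (170 left).
August has 31 days (139 left).
September has 30 days (109 left).
October has 31 days (78 left).
November has 30 days (48 left).
December has 31 days (17 left).
17 days into January → January 17, 2053.

January 17, 2053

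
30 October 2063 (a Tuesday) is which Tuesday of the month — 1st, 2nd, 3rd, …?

Day 30 falls in week ⌈30/7⌉ of the month.
Days 1–7 hold the 1st Tuesday, 8–14 the 2nd, 15–21 the 3rd, 22–28 the 4th, 29–31 the 5th.
30 is in the range for the 5th.

5th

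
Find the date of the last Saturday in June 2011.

2011-06-25

The first Saturday of June 2011 is June 4.
June 2011 has 30 days. Adding weeks: 4, 11, 18, 25 — the last one ≤ 30 is the 25th.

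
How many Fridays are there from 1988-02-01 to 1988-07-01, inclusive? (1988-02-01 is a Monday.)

22

1988-02-01 is a Monday; the first Friday on or after it is 1988-02-05 (4 days later).
From 1988-02-05 to 1988-07-01: 24 + 31 + 30 + 31 + 30 + 1 = 147 days (rest of February, March, April, May, June, July).
147 ÷ 7 = 21 full weeks with remainder 0, so 21 more Fridays after the first → 22.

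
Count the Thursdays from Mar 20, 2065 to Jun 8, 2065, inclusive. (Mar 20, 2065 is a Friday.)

11

Mar 20, 2065 is a Friday; the first Thursday on or after it is Mar 26, 2065 (6 days later).
From Mar 26, 2065 to Jun 8, 2065: 5 + 30 + 31 + 8 = 74 days (rest of Mar, Apr, May, Jun).
74 ÷ 7 = 10 full weeks with remainder 4, so 10 more Thursdays after the first → 11.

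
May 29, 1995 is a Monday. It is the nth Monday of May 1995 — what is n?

5th

Day 29 falls in week ⌈29/7⌉ of the month.
Days 1–7 hold the 1st Monday, 8–14 the 2nd, 15–21 the 3rd, 22–28 the 4th, 29–31 the 5th.
29 is in the range for the 5th.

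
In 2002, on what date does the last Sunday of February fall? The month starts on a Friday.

February 2002 begins on a Friday, so the first Sunday is February 3 (2 days later).
February 2002 has 28 days. Adding weeks: 3, 10, 17, 24 — the last one ≤ 28 is the 24th.

24 February 2002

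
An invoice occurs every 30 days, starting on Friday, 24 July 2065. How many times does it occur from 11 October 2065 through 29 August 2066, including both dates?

Occurrences land 30·i days after 24 July 2065 for i = 0, 1, 2, …
11 October 2065 is 79 days after the start; 79 ÷ 30 = 2 remainder 19; since the remainder is 19, round up to i = 3. First occurrence in the window: #4 on 22 October 2065 (3×30 = 90 days in).
29 August 2066 is 401 days after the start; 401 ÷ 30 = 13 remainder 11. Last occurrence in the window: #14 on 18 August 2066.
Occurrences #4 through #14: 11 in total.

11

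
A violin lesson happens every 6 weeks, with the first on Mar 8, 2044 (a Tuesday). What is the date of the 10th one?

Mar 21, 2045

The 10th occurrence is 9 intervals after the first: 9 × 42 = 378 days after Mar 8, 2044.
Mar has 31 days — 23 days to the end of Mar leaves 355.
Apr has 30 days (325 left).
May has 31 days (294 left).
Jun has 30 days (264 left).
Jul has 31 days (233 left).
Aug has 31 days (202 left).
Sep has 30 days (172 left).
Oct has 31 days (141 left).
Nov has 30 days (111 left).
Dec has 31 days (80 left).
Jan has 31 days (49 left).
Feb has 28 days (21 left).
21 days into Mar → Mar 21, 2045.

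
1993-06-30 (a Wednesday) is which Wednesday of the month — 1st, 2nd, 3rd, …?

Day 30 falls in week ⌈30/7⌉ of the month.
Days 1–7 hold the 1st Wednesday, 8–14 the 2nd, 15–21 the 3rd, 22–28 the 4th, 29–31 the 5th.
30 is in the range for the 5th.

5th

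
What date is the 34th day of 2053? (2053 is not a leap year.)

January has 31 days (34 − 31 = 3 remain).
3 into February → February 3.

3 February 2053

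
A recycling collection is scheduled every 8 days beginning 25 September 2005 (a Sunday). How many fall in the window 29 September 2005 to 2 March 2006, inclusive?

Occurrences land 8·i days after 25 September 2005 for i = 0, 1, 2, …
29 September 2005 is 4 days after the start; 4 ÷ 8 = 0 remainder 4; since the remainder is 4, round up to i = 1. First occurrence in the window: #2 on 3 October 2005 (1×8 = 8 days in).
2 March 2006 is 158 days after the start; 158 ÷ 8 = 19 remainder 6. Last occurrence in the window: #20 on 24 February 2006.
Occurrences #2 through #20: 19 in total.

19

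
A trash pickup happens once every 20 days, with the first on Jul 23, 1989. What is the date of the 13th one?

The 13th occurrence is 12 intervals after the first: 12 × 20 = 240 days after Jul 23, 1989.
Jul has 31 days — 8 days to the end of Jul leaves 232.
Aug has 31 days (201 left).
Sep has 30 days (171 left).
Oct has 31 days (140 left).
Nov has 30 days (110 left).
Dec has 31 days (79 left).
Jan has 31 days (48 left).
Feb has 28 days (20 left).
20 days into Mar → Mar 20, 1990.

Mar 20, 1990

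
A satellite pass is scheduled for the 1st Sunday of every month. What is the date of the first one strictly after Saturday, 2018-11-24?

November 2018 starts on a Thursday, so its 1st Sunday is 2018-11-04 (3 days in).
That is not after 2018-11-24, so look at December 2018.
December 2018 starts on a Saturday, so its 1st Sunday is 2018-12-02 (1 day in).

2018-12-02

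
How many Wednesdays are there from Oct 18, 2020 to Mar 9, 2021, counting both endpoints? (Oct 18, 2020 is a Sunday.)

Oct 18, 2020 is a Sunday; the first Wednesday on or after it is Oct 21, 2020 (3 days later).
From Oct 21, 2020 to Mar 9, 2021: 10 + 30 + 31 + 31 + 28 + 9 = 139 days (rest of Oct, Nov, Dec, Jan, Feb, Mar).
139 ÷ 7 = 19 full weeks with remainder 6, so 19 more Wednesdays after the first → 20.

20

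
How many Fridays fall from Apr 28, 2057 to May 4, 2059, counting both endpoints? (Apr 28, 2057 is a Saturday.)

Apr 28, 2057 is a Saturday; the first Friday on or after it is May 4, 2057 (6 days later).
From May 4, 2057 to May 4, 2059: 241 + 365 + 124 = 730 days (rest of 2057, 2058, to May 4, 2059 in 2059).
730 ÷ 7 = 104 full weeks with remainder 2, so 104 more Fridays after the first → 105.

105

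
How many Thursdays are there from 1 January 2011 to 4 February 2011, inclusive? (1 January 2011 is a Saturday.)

1 January 2011 is a Saturday; the first Thursday on or after it is 6 January 2011 (5 days later).
From 6 January 2011 to 4 February 2011: 25 + 4 = 29 days (rest of January, February).
29 ÷ 7 = 4 full weeks with remainder 1, so 4 more Thursdays after the first → 5.

5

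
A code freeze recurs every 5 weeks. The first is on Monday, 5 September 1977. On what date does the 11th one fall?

21 August 1978

The 11th occurrence is 10 intervals after the first: 10 × 35 = 350 days after 5 September 1977.
September has 30 days — 25 days to the end of September leaves 325.
October has 31 days (294 left).
November has 30 days (264 left).
December has 31 days (233 left).
January has 31 days (202 left).
February has 28 days (174 left).
March has 31 days (143 left).
April has 30 days (113 left).
May has 31 days (82 left).
June has 30 days (52 left).
July has 31 days (21 left).
21 days into August → 21 August 1978.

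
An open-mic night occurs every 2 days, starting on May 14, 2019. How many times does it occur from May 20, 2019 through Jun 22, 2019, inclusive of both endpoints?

Occurrences land 2·i days after May 14, 2019 for i = 0, 1, 2, …
May 20, 2019 is 6 days after the start; 6 ÷ 2 = 3 remainder 0. First occurrence in the window: #4 on May 20, 2019 (3×2 = 6 days in).
Jun 22, 2019 is 39 days after the start; 39 ÷ 2 = 19 remainder 1. Last occurrence in the window: #20 on Jun 21, 2019.
Occurrences #4 through #20: 17 in total.

17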